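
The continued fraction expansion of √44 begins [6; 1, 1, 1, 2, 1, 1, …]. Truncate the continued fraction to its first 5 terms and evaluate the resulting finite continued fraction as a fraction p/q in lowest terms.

a_0 = 6: 6/1
a_1 = 1: 7/1
a_2 = 1: 13/2
a_3 = 1: 20/3
a_4 = 2: 53/8

53/8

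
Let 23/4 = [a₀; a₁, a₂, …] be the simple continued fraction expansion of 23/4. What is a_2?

3

Repeatedly divide and take the remainder:
⌊23/4⌋ = 5, remainder 3
⌊4/3⌋ = 1, remainder 1
⌊3/1⌋ = 3, remainder 0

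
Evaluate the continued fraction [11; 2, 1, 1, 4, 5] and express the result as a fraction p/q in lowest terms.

Start with 5.
4 + 1/(5/1) = 4 + 1/5 = 21/5
1 + 1/(21/5) = 1 + 5/21 = 26/21
1 + 1/(26/21) = 1 + 21/26 = 47/26
2 + 1/(47/26) = 2 + 26/47 = 120/47
11 + 1/(120/47) = 11 + 47/120 = 1367/120

1367/120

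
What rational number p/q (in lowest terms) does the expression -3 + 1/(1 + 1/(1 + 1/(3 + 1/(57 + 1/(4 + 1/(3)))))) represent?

Use the convergent recurrence hₖ = aₖ·hₖ₋₁ + hₖ₋₂ (and likewise for the denominators kₖ):
a_0 = -3: -3/1
a_1 = 1: -2/1
a_2 = 1: -5/2
a_3 = 3: -17/7
a_4 = 57: -974/401
a_5 = 4: -3913/1611
a_6 = 3: -12713/5234

-12713/5234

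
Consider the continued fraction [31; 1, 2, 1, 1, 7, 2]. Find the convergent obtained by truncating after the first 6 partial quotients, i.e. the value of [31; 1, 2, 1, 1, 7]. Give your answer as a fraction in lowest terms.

1681/53

Start with 7.
1 + 1/(7/1) = 1 + 1/7 = 8/7
1 + 1/(8/7) = 1 + 7/8 = 15/8
2 + 1/(15/8) = 2 + 8/15 = 38/15
1 + 1/(38/15) = 1 + 15/38 = 53/38
31 + 1/(53/38) = 31 + 38/53 = 1681/53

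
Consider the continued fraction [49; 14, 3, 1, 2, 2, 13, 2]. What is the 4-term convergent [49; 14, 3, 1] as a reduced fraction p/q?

2797/57

a_0 = 49: 49/1
a_1 = 14: 687/14
a_2 = 3: 2110/43
a_3 = 1: 2797/57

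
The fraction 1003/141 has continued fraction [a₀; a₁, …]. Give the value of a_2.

Apply division with remainder until the remainder is 0:
1003 ÷ 141 → quotient 7, remainder 16
141 ÷ 16 → quotient 8, remainder 13
16 ÷ 13 → quotient 1, remainder 3

1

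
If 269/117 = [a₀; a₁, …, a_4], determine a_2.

2

269 ÷ 117 → quotient 2, remainder 35
117 ÷ 35 → quotient 3, remainder 12
35 ÷ 12 → quotient 2, remainder 11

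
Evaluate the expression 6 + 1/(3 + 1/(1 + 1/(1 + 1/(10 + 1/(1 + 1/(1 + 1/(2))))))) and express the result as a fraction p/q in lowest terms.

a_0 = 6: 6/1
a_1 = 3: 19/3
a_2 = 1: 25/4
a_3 = 1: 44/7
a_4 = 10: 465/74
a_5 = 1: 509/81
a_6 = 1: 974/155
a_7 = 2: 2457/391

2457/391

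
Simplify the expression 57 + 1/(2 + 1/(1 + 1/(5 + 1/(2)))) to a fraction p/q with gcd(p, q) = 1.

2122/37

Start with 2.
5 + 1/(2/1) = 5 + 1/2 = 11/2
1 + 1/(11/2) = 1 + 2/11 = 13/11
2 + 1/(13/11) = 2 + 11/13 = 37/13
57 + 1/(37/13) = 57 + 13/37 = 2122/37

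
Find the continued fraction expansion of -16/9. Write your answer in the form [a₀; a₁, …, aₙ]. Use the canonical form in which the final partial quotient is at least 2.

Apply division with remainder until the remainder is 0:
-16 ÷ 9 → quotient -2, remainder 2
9 ÷ 2 → quotient 4, remainder 1
2 ÷ 1 → quotient 2, remainder 0

[-2; 4, 2]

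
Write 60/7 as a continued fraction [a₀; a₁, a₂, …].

60 ÷ 7 → quotient 8, remainder 4
7 ÷ 4 → quotient 1, remainder 3
4 ÷ 3 → quotient 1, remainder 1
3 ÷ 1 → quotient 3, remainder 0

[8; 1, 1, 3]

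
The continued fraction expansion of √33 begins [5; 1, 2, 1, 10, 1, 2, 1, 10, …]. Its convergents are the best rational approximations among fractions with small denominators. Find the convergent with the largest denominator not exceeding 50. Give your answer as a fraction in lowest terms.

List convergents until the denominator exceeds the bound:
a_0 = 5: 5/1  (≤ bound)
a_1 = 1: 6/1  (≤ bound)
a_2 = 2: 17/3  (≤ bound)
a_3 = 1: 23/4  (≤ bound)
a_4 = 10: 247/43  (≤ bound)
a_5 = 1: 270/47  (≤ bound)
a_6 = 2: 787/137  (> 50, stop)

270/47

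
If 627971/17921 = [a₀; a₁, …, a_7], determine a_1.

24

Repeatedly divide and take the remainder:
627971 = 35·17921 + 736, so a_0 = 35
17921 = 24·736 + 257, so a_1 = 24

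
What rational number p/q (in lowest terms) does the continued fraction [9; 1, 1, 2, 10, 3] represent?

Starting at the tail and folding back:
Start with 3.
10 + 1/(3/1) = 10 + 1/3 = 31/3
2 + 1/(31/3) = 2 + 3/31 = 65/31
1 + 1/(65/31) = 1 + 31/65 = 96/65
1 + 1/(96/65) = 1 + 65/96 = 161/96
9 + 1/(161/96) = 9 + 96/161 = 1545/161

1545/161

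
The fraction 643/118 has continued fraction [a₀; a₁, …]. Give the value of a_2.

4

643 = 5·118 + 53, so a_0 = 5
118 = 2·53 + 12, so a_1 = 2
53 = 4·12 + 5, so a_2 = 4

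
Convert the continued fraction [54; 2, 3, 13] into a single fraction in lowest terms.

5062/93

Collapse the nested fraction from the inside out:
Start with 13.
3 + 1/(13/1) = 3 + 1/13 = 40/13
2 + 1/(40/13) = 2 + 13/40 = 93/40
54 + 1/(93/40) = 54 + 40/93 = 5062/93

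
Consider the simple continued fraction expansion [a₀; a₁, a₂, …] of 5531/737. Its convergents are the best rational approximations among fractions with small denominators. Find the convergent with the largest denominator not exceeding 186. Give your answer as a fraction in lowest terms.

a_0 = 7: 7/1  (≤ bound)
a_1 = 1: 8/1  (≤ bound)
a_2 = 1: 15/2  (≤ bound)
a_3 = 52: 788/105  (≤ bound)
a_4 = 7: 5531/737  (> 186, stop)

788/105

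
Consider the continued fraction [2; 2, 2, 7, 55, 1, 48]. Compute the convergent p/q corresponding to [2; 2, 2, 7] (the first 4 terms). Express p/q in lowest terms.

89/37

a_0 = 2: 2/1
a_1 = 2: 5/2
a_2 = 2: 12/5
a_3 = 7: 89/37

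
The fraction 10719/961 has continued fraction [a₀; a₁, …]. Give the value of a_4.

Repeatedly divide and take the remainder:
10719 = 11·961 + 148, so a_0 = 11
961 = 6·148 + 73, so a_1 = 6
148 = 2·73 + 2, so a_2 = 2
73 = 36·2 + 1, so a_3 = 36
2 = 2·1 + 0, so a_4 = 2

2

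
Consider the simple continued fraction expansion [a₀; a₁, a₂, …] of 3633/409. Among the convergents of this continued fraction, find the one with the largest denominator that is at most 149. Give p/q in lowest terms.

a_0 = 8: 8/1  (≤ bound)
a_1 = 1: 9/1  (≤ bound)
a_2 = 7: 71/8  (≤ bound)
a_3 = 1: 80/9  (≤ bound)
a_4 = 1: 151/17  (≤ bound)
a_5 = 11: 1741/196  (> 149, stop)

151/17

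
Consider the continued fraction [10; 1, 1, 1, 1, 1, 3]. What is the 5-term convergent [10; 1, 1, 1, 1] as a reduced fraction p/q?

53/5

Build up convergents one term at a time:
a_0 = 10: 10/1
a_1 = 1: 11/1
a_2 = 1: 21/2
a_3 = 1: 32/3
a_4 = 1: 53/5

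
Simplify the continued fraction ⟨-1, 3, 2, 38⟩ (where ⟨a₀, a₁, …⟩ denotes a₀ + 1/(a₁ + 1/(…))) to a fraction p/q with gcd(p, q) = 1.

Start with 38.
2 + 1/(38/1) = 2 + 1/38 = 77/38
3 + 1/(77/38) = 3 + 38/77 = 269/77
-1 + 1/(269/77) = -1 + 77/269 = -192/269

-192/269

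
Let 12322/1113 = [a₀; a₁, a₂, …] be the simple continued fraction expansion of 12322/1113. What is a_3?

3

Repeatedly divide and take the remainder:
⌊12322/1113⌋ = 11, remainder 79
⌊1113/79⌋ = 14, remainder 7
⌊79/7⌋ = 11, remainder 2
⌊7/2⌋ = 3, remainder 1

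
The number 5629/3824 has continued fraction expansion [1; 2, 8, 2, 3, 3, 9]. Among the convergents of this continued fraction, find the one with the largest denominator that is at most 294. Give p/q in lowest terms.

a_0 = 1: 1/1  (≤ bound)
a_1 = 2: 3/2  (≤ bound)
a_2 = 8: 25/17  (≤ bound)
a_3 = 2: 53/36  (≤ bound)
a_4 = 3: 184/125  (≤ bound)
a_5 = 3: 605/411  (> 294, stop)

184/125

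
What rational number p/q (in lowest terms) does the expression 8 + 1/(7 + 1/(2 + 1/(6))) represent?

Starting at the tail and folding back:
Start with 6.
2 + 1/(6/1) = 2 + 1/6 = 13/6
7 + 1/(13/6) = 7 + 6/13 = 97/13
8 + 1/(97/13) = 8 + 13/97 = 789/97

789/97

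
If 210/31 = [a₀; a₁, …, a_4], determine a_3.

Repeatedly divide and take the remainder:
210 ÷ 31 → quotient 6, remainder 24
31 ÷ 24 → quotient 1, remainder 7
24 ÷ 7 → quotient 3, remainder 3
7 ÷ 3 → quotient 2, remainder 1

2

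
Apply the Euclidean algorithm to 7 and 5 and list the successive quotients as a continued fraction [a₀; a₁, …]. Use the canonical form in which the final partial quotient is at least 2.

[1; 2, 2]

Run the Euclidean algorithm, recording each quotient:
7 ÷ 5 → quotient 1, remainder 2
5 ÷ 2 → quotient 2, remainder 1
2 ÷ 1 → quotient 2, remainder 0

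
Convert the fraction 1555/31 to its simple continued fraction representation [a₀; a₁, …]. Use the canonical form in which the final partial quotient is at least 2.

1555 = 50·31 + 5, so a_0 = 50
31 = 6·5 + 1, so a_1 = 6
5 = 5·1 + 0, so a_2 = 5

[50; 6, 5]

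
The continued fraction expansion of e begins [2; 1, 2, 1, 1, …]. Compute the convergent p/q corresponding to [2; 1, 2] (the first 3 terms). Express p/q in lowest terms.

Start with 2.
1 + 1/(2/1) = 1 + 1/2 = 3/2
2 + 1/(3/2) = 2 + 2/3 = 8/3

8/3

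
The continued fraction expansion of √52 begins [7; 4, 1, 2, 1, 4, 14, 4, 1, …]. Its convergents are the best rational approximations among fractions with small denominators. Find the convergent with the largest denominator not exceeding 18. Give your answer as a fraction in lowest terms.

List convergents until the denominator exceeds the bound:
a_0 = 7: 7/1  (≤ bound)
a_1 = 4: 29/4  (≤ bound)
a_2 = 1: 36/5  (≤ bound)
a_3 = 2: 101/14  (≤ bound)
a_4 = 1: 137/19  (> 18, stop)

101/14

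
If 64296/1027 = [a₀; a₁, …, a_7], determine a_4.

64296 = 62·1027 + 622, so a_0 = 62
1027 = 1·622 + 405, so a_1 = 1
622 = 1·405 + 217, so a_2 = 1
405 = 1·217 + 188, so a_3 = 1
217 = 1·188 + 29, so a_4 = 1

1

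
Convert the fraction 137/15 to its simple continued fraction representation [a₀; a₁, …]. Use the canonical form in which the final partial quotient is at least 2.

[9; 7, 2]

⌊137/15⌋ = 9, remainder 2
⌊15/2⌋ = 7, remainder 1
⌊2/1⌋ = 2, remainder 0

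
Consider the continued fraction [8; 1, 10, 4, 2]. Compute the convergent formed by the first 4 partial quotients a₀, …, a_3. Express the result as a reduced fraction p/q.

a_0 = 8: 8/1
a_1 = 1: 9/1
a_2 = 10: 98/11
a_3 = 4: 401/45

401/45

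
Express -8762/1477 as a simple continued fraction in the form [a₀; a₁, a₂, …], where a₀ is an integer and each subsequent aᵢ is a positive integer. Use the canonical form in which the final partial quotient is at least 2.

[-6; 14, 1, 3, 2, 1, 7]

⌊-8762/1477⌋ = -6, remainder 100
⌊1477/100⌋ = 14, remainder 77
⌊100/77⌋ = 1, remainder 23
⌊77/23⌋ = 3, remainder 8
⌊23/8⌋ = 2, remainder 7
⌊8/7⌋ = 1, remainder 1
⌊7/1⌋ = 7, remainder 0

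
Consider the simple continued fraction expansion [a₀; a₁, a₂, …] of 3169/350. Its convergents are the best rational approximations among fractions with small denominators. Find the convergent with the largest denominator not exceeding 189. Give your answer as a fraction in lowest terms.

a_0 = 9: 9/1  (≤ bound)
a_1 = 18: 163/18  (≤ bound)
a_2 = 2: 335/37  (≤ bound)
a_3 = 2: 833/92  (≤ bound)
a_4 = 1: 1168/129  (≤ bound)
a_5 = 2: 3169/350  (> 189, stop)

1168/129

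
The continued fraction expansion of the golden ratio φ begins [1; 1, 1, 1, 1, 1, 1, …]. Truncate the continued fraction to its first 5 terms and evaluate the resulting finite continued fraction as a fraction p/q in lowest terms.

8/5

Start with 1.
1 + 1/(1/1) = 1 + 1/1 = 2/1
1 + 1/(2/1) = 1 + 1/2 = 3/2
1 + 1/(3/2) = 1 + 2/3 = 5/3
1 + 1/(5/3) = 1 + 3/5 = 8/5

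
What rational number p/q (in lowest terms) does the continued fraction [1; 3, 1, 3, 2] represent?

43/34

Use the convergent recurrence hₖ = aₖ·hₖ₋₁ + hₖ₋₂ (and likewise for the denominators kₖ):
a_0 = 1: 1/1
a_1 = 3: 4/3
a_2 = 1: 5/4
a_3 = 3: 19/15
a_4 = 2: 43/34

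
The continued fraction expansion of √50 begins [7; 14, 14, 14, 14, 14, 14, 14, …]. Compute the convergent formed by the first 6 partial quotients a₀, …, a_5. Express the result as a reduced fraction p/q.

3880899/548842

a_0 = 7: 7/1
a_1 = 14: 99/14
a_2 = 14: 1393/197
a_3 = 14: 19601/2772
a_4 = 14: 275807/39005
a_5 = 14: 3880899/548842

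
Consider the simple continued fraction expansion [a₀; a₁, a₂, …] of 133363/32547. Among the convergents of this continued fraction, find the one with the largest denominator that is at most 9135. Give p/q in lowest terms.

30789/7514

List convergents until the denominator exceeds the bound:
a_0 = 4: 4/1  (≤ bound)
a_1 = 10: 41/10  (≤ bound)
a_2 = 3: 127/31  (≤ bound)
a_3 = 1: 168/41  (≤ bound)
a_4 = 60: 10207/2491  (≤ bound)
a_5 = 3: 30789/7514  (≤ bound)
a_6 = 4: 133363/32547  (> 9135, stop)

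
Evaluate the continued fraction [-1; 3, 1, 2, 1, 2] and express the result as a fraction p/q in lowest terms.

Start with 2.
1 + 1/(2/1) = 1 + 1/2 = 3/2
2 + 1/(3/2) = 2 + 2/3 = 8/3
1 + 1/(8/3) = 1 + 3/8 = 11/8
3 + 1/(11/8) = 3 + 8/11 = 41/11
-1 + 1/(41/11) = -1 + 11/41 = -30/41

-30/41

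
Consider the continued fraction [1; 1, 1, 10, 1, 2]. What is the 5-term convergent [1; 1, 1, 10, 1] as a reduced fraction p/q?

35/23

Start with 1.
10 + 1/(1/1) = 10 + 1/1 = 11/1
1 + 1/(11/1) = 1 + 1/11 = 12/11
1 + 1/(12/11) = 1 + 11/12 = 23/12
1 + 1/(23/12) = 1 + 12/23 = 35/23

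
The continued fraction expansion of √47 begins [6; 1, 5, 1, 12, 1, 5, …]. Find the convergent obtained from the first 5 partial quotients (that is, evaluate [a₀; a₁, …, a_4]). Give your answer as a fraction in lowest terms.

Start with 12.
1 + 1/(12/1) = 1 + 1/12 = 13/12
5 + 1/(13/12) = 5 + 12/13 = 77/13
1 + 1/(77/13) = 1 + 13/77 = 90/77
6 + 1/(90/77) = 6 + 77/90 = 617/90

617/90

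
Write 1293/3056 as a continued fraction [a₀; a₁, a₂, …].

[0; 2, 2, 1, 3, 58, 2]

Run the Euclidean algorithm, recording each quotient:
1293 ÷ 3056 → quotient 0, remainder 1293
3056 ÷ 1293 → quotient 2, remainder 470
1293 ÷ 470 → quotient 2, remainder 353
470 ÷ 353 → quotient 1, remainder 117
353 ÷ 117 → quotient 3, remainder 2
117 ÷ 2 → quotient 58, remainder 1
2 ÷ 1 → quotient 2, remainder 0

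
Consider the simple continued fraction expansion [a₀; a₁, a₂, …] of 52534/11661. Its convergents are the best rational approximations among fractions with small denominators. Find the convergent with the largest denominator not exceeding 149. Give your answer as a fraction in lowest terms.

437/97

a_0 = 4: 4/1  (≤ bound)
a_1 = 1: 5/1  (≤ bound)
a_2 = 1: 9/2  (≤ bound)
a_3 = 48: 437/97  (≤ bound)
a_4 = 2: 883/196  (> 149, stop)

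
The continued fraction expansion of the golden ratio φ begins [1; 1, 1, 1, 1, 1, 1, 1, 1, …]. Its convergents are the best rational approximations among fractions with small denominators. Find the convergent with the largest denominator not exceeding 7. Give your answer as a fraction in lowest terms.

8/5

a_0 = 1: 1/1  (≤ bound)
a_1 = 1: 2/1  (≤ bound)
a_2 = 1: 3/2  (≤ bound)
a_3 = 1: 5/3  (≤ bound)
a_4 = 1: 8/5  (≤ bound)
a_5 = 1: 13/8  (> 7, stop)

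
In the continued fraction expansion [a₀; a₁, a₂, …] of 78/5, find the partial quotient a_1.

78 ÷ 5 → quotient 15, remainder 3
5 ÷ 3 → quotient 1, remainder 2

1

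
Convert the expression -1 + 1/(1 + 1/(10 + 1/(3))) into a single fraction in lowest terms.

Collapse the nested fraction from the inside out:
Start with 3.
10 + 1/(3/1) = 10 + 1/3 = 31/3
1 + 1/(31/3) = 1 + 3/31 = 34/31
-1 + 1/(34/31) = -1 + 31/34 = -3/34

-3/34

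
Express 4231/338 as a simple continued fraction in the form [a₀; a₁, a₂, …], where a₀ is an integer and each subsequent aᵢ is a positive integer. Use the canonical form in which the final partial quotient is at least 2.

[12; 1, 1, 13, 1, 1, 2, 2]

Run the Euclidean algorithm, recording each quotient:
4231 = 12·338 + 175, so a_0 = 12
338 = 1·175 + 163, so a_1 = 1
175 = 1·163 + 12, so a_2 = 1
163 = 13·12 + 7, so a_3 = 13
12 = 1·7 + 5, so a_4 = 1
7 = 1·5 + 2, so a_5 = 1
5 = 2·2 + 1, so a_6 = 2
2 = 2·1 + 0, so a_7 = 2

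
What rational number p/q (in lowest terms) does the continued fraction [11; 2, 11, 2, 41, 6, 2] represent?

298217/25979

Use the convergent recurrence hₖ = aₖ·hₖ₋₁ + hₖ₋₂ (and likewise for the denominators kₖ):
a_0 = 11: 11/1
a_1 = 2: 23/2
a_2 = 11: 264/23
a_3 = 2: 551/48
a_4 = 41: 22855/1991
a_5 = 6: 137681/11994
a_6 = 2: 298217/25979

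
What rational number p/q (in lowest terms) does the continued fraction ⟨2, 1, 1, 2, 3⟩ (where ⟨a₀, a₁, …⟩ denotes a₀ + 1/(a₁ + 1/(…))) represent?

a_0 = 2: 2/1
a_1 = 1: 3/1
a_2 = 1: 5/2
a_3 = 2: 13/5
a_4 = 3: 44/17

44/17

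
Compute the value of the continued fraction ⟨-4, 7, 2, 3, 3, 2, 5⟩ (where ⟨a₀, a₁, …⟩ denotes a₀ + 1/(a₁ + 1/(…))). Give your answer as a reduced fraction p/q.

Build up convergents one term at a time:
a_0 = -4: -4/1
a_1 = 7: -27/7
a_2 = 2: -58/15
a_3 = 3: -201/52
a_4 = 3: -661/171
a_5 = 2: -1523/394
a_6 = 5: -8276/2141

-8276/2141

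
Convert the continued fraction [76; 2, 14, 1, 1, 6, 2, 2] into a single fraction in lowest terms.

158703/2075

Start with 2.
2 + 1/(2/1) = 2 + 1/2 = 5/2
6 + 1/(5/2) = 6 + 2/5 = 32/5
1 + 1/(32/5) = 1 + 5/32 = 37/32
1 + 1/(37/32) = 1 + 32/37 = 69/37
14 + 1/(69/37) = 14 + 37/69 = 1003/69
2 + 1/(1003/69) = 2 + 69/1003 = 2075/1003
76 + 1/(2075/1003) = 76 + 1003/2075 = 158703/2075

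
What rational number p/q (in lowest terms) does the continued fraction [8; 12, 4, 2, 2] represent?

Start with 2.
2 + 1/(2/1) = 2 + 1/2 = 5/2
4 + 1/(5/2) = 4 + 2/5 = 22/5
12 + 1/(22/5) = 12 + 5/22 = 269/22
8 + 1/(269/22) = 8 + 22/269 = 2174/269

2174/269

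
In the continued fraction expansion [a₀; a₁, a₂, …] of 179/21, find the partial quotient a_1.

1

Repeatedly divide and take the remainder:
179 = 8·21 + 11, so a_0 = 8
21 = 1·11 + 10, so a_1 = 1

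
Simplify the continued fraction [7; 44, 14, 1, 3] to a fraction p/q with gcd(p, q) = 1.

18259/2600

Work from the innermost term outward:
Start with 3.
1 + 1/(3/1) = 1 + 1/3 = 4/3
14 + 1/(4/3) = 14 + 3/4 = 59/4
44 + 1/(59/4) = 44 + 4/59 = 2600/59
7 + 1/(2600/59) = 7 + 59/2600 = 18259/2600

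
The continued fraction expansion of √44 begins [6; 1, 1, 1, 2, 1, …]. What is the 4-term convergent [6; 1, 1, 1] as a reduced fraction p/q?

Collapse the nested fraction from the inside out:
Start with 1.
1 + 1/(1/1) = 1 + 1/1 = 2/1
1 + 1/(2/1) = 1 + 1/2 = 3/2
6 + 1/(3/2) = 6 + 2/3 = 20/3

20/3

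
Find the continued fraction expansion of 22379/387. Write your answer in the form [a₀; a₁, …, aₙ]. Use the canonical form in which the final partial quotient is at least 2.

Repeatedly divide and take the remainder:
⌊22379/387⌋ = 57, remainder 320
⌊387/320⌋ = 1, remainder 67
⌊320/67⌋ = 4, remainder 52
⌊67/52⌋ = 1, remainder 15
⌊52/15⌋ = 3, remainder 7
⌊15/7⌋ = 2, remainder 1
⌊7/1⌋ = 7, remainder 0

[57; 1, 4, 1, 3, 2, 7]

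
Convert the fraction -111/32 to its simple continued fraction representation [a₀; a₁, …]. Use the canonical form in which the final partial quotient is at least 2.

[-4; 1, 1, 7, 2]

-111 = -4·32 + 17, so a_0 = -4
32 = 1·17 + 15, so a_1 = 1
17 = 1·15 + 2, so a_2 = 1
15 = 7·2 + 1, so a_3 = 7
2 = 2·1 + 0, so a_4 = 2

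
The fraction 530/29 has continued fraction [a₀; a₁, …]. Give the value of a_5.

530 = 18·29 + 8, so a_0 = 18
29 = 3·8 + 5, so a_1 = 3
8 = 1·5 + 3, so a_2 = 1
5 = 1·3 + 2, so a_3 = 1
3 = 1·2 + 1, so a_4 = 1
2 = 2·1 + 0, so a_5 = 2

2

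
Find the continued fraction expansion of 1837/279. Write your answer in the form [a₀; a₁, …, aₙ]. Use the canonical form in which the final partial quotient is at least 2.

[6; 1, 1, 2, 2, 7, 3]

Run the Euclidean algorithm, recording each quotient:
⌊1837/279⌋ = 6, remainder 163
⌊279/163⌋ = 1, remainder 116
⌊163/116⌋ = 1, remainder 47
⌊116/47⌋ = 2, remainder 22
⌊47/22⌋ = 2, remainder 3
⌊22/3⌋ = 7, remainder 1
⌊3/1⌋ = 3, remainder 0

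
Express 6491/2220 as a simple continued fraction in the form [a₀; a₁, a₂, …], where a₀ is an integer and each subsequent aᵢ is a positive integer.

Run the Euclidean algorithm, recording each quotient:
⌊6491/2220⌋ = 2, remainder 2051
⌊2220/2051⌋ = 1, remainder 169
⌊2051/169⌋ = 12, remainder 23
⌊169/23⌋ = 7, remainder 8
⌊23/8⌋ = 2, remainder 7
⌊8/7⌋ = 1, remainder 1
⌊7/1⌋ = 7, remainder 0

[2; 1, 12, 7, 2, 1, 7]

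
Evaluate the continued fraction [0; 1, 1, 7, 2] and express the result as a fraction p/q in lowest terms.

Collapse the nested fraction from the inside out:
Start with 2.
7 + 1/(2/1) = 7 + 1/2 = 15/2
1 + 1/(15/2) = 1 + 2/15 = 17/15
1 + 1/(17/15) = 1 + 15/17 = 32/17
0 + 1/(32/17) = 0 + 17/32 = 17/32

17/32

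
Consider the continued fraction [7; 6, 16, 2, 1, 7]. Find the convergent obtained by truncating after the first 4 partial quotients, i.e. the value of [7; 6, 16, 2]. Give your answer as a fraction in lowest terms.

1433/200

Collapse the nested fraction from the inside out:
Start with 2.
16 + 1/(2/1) = 16 + 1/2 = 33/2
6 + 1/(33/2) = 6 + 2/33 = 200/33
7 + 1/(200/33) = 7 + 33/200 = 1433/200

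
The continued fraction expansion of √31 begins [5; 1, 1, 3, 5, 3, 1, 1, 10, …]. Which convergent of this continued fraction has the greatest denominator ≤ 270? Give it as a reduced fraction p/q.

863/155

a_0 = 5: 5/1  (≤ bound)
a_1 = 1: 6/1  (≤ bound)
a_2 = 1: 11/2  (≤ bound)
a_3 = 3: 39/7  (≤ bound)
a_4 = 5: 206/37  (≤ bound)
a_5 = 3: 657/118  (≤ bound)
a_6 = 1: 863/155  (≤ bound)
a_7 = 1: 1520/273  (> 270, stop)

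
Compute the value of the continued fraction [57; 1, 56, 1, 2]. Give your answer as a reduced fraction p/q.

Starting at the tail and folding back:
Start with 2.
1 + 1/(2/1) = 1 + 1/2 = 3/2
56 + 1/(3/2) = 56 + 2/3 = 170/3
1 + 1/(170/3) = 1 + 3/170 = 173/170
57 + 1/(173/170) = 57 + 170/173 = 10031/173

10031/173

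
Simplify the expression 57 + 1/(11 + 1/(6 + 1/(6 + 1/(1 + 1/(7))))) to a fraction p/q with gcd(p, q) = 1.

Start with 7.
1 + 1/(7/1) = 1 + 1/7 = 8/7
6 + 1/(8/7) = 6 + 7/8 = 55/8
6 + 1/(55/8) = 6 + 8/55 = 338/55
11 + 1/(338/55) = 11 + 55/338 = 3773/338
57 + 1/(3773/338) = 57 + 338/3773 = 215399/3773

215399/3773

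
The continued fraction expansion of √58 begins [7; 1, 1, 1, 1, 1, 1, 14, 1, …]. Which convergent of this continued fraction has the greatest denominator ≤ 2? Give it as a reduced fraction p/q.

15/2

a_0 = 7: 7/1  (≤ bound)
a_1 = 1: 8/1  (≤ bound)
a_2 = 1: 15/2  (≤ bound)
a_3 = 1: 23/3  (> 2, stop)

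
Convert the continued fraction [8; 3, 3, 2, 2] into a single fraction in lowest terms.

Work from the innermost term outward:
Start with 2.
2 + 1/(2/1) = 2 + 1/2 = 5/2
3 + 1/(5/2) = 3 + 2/5 = 17/5
3 + 1/(17/5) = 3 + 5/17 = 56/17
8 + 1/(56/17) = 8 + 17/56 = 465/56

465/56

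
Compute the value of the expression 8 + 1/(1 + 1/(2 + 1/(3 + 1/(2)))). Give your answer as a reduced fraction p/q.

200/23

a_0 = 8: 8/1
a_1 = 1: 9/1
a_2 = 2: 26/3
a_3 = 3: 87/10
a_4 = 2: 200/23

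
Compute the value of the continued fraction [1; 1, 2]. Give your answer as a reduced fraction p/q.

a_0 = 1: 1/1
a_1 = 1: 2/1
a_2 = 2: 5/3

5/3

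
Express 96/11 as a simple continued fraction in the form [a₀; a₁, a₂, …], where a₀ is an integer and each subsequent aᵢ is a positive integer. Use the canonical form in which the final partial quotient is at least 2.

Repeatedly divide and take the remainder:
96 ÷ 11 → quotient 8, remainder 8
11 ÷ 8 → quotient 1, remainder 3
8 ÷ 3 → quotient 2, remainder 2
3 ÷ 2 → quotient 1, remainder 1
2 ÷ 1 → quotient 2, remainder 0

[8; 1, 2, 1, 2]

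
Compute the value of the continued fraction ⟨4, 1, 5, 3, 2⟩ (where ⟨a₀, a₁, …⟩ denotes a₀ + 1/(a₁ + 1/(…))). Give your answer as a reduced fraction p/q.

Use the convergent recurrence hₖ = aₖ·hₖ₋₁ + hₖ₋₂ (and likewise for the denominators kₖ):
a_0 = 4: 4/1
a_1 = 1: 5/1
a_2 = 5: 29/6
a_3 = 3: 92/19
a_4 = 2: 213/44

213/44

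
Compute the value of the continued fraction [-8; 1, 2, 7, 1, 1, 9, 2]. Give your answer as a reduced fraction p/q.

Collapse the nested fraction from the inside out:
Start with 2.
9 + 1/(2/1) = 9 + 1/2 = 19/2
1 + 1/(19/2) = 1 + 2/19 = 21/19
1 + 1/(21/19) = 1 + 19/21 = 40/21
7 + 1/(40/21) = 7 + 21/40 = 301/40
2 + 1/(301/40) = 2 + 40/301 = 642/301
1 + 1/(642/301) = 1 + 301/642 = 943/642
-8 + 1/(943/642) = -8 + 642/943 = -6902/943

-6902/943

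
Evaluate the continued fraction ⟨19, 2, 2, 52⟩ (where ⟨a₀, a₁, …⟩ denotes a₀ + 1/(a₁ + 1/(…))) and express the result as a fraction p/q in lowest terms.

a_0 = 19: 19/1
a_1 = 2: 39/2
a_2 = 2: 97/5
a_3 = 52: 5083/262

5083/262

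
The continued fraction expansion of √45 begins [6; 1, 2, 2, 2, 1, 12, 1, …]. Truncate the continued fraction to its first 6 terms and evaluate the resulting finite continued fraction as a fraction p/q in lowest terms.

161/24

Compute successive convergents:
a_0 = 6: 6/1
a_1 = 1: 7/1
a_2 = 2: 20/3
a_3 = 2: 47/7
a_4 = 2: 114/17
a_5 = 1: 161/24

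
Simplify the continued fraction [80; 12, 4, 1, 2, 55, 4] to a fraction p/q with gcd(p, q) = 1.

Starting at the tail and folding back:
Start with 4.
55 + 1/(4/1) = 55 + 1/4 = 221/4
2 + 1/(221/4) = 2 + 4/221 = 446/221
1 + 1/(446/221) = 1 + 221/446 = 667/446
4 + 1/(667/446) = 4 + 446/667 = 3114/667
12 + 1/(3114/667) = 12 + 667/3114 = 38035/3114
80 + 1/(38035/3114) = 80 + 3114/38035 = 3045914/38035

3045914/38035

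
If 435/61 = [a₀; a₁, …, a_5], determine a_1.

7

⌊435/61⌋ = 7, remainder 8
⌊61/8⌋ = 7, remainder 5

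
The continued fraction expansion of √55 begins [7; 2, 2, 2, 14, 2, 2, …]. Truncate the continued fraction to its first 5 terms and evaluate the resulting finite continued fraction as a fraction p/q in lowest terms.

Build up convergents one term at a time:
a_0 = 7: 7/1
a_1 = 2: 15/2
a_2 = 2: 37/5
a_3 = 2: 89/12
a_4 = 14: 1283/173

1283/173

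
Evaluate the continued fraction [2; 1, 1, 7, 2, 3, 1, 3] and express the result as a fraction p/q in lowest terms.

1367/540

Start with 3.
1 + 1/(3/1) = 1 + 1/3 = 4/3
3 + 1/(4/3) = 3 + 3/4 = 15/4
2 + 1/(15/4) = 2 + 4/15 = 34/15
7 + 1/(34/15) = 7 + 15/34 = 253/34
1 + 1/(253/34) = 1 + 34/253 = 287/253
1 + 1/(287/253) = 1 + 253/287 = 540/287
2 + 1/(540/287) = 2 + 287/540 = 1367/540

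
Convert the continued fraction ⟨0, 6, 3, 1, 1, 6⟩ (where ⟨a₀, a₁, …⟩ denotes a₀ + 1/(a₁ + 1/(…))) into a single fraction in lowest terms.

a_0 = 0: 0/1
a_1 = 6: 1/6
a_2 = 3: 3/19
a_3 = 1: 4/25
a_4 = 1: 7/44
a_5 = 6: 46/289

46/289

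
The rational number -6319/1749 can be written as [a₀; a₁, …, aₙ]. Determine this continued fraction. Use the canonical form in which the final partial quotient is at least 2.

[-4; 2, 1, 1, 2, 2, 56]

-6319 = -4·1749 + 677, so a_0 = -4
1749 = 2·677 + 395, so a_1 = 2
677 = 1·395 + 282, so a_2 = 1
395 = 1·282 + 113, so a_3 = 1
282 = 2·113 + 56, so a_4 = 2
113 = 2·56 + 1, so a_5 = 2
56 = 56·1 + 0, so a_6 = 56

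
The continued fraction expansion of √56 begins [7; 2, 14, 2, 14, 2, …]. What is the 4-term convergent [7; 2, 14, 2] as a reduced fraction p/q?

449/60

Compute successive convergents:
a_0 = 7: 7/1
a_1 = 2: 15/2
a_2 = 14: 217/29
a_3 = 2: 449/60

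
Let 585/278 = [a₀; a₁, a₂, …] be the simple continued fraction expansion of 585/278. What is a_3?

1

Apply division with remainder until the remainder is 0:
585 = 2·278 + 29, so a_0 = 2
278 = 9·29 + 17, so a_1 = 9
29 = 1·17 + 12, so a_2 = 1
17 = 1·12 + 5, so a_3 = 1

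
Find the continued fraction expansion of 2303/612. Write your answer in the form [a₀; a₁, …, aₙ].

Apply division with remainder until the remainder is 0:
⌊2303/612⌋ = 3, remainder 467
⌊612/467⌋ = 1, remainder 145
⌊467/145⌋ = 3, remainder 32
⌊145/32⌋ = 4, remainder 17
⌊32/17⌋ = 1, remainder 15
⌊17/15⌋ = 1, remainder 2
⌊15/2⌋ = 7, remainder 1
⌊2/1⌋ = 2, remainder 0

[3; 1, 3, 4, 1, 1, 7, 2]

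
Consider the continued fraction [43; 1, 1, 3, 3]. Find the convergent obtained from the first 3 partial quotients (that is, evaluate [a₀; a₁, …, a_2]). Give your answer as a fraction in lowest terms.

87/2

Start with 1.
1 + 1/(1/1) = 1 + 1/1 = 2/1
43 + 1/(2/1) = 43 + 1/2 = 87/2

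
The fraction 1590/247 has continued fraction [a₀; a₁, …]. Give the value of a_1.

2

⌊1590/247⌋ = 6, remainder 108
⌊247/108⌋ = 2, remainder 31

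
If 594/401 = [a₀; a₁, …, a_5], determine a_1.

594 = 1·401 + 193, so a_0 = 1
401 = 2·193 + 15, so a_1 = 2

2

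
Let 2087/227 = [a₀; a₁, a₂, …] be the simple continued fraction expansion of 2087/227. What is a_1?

Repeatedly divide and take the remainder:
⌊2087/227⌋ = 9, remainder 44
⌊227/44⌋ = 5, remainder 7

5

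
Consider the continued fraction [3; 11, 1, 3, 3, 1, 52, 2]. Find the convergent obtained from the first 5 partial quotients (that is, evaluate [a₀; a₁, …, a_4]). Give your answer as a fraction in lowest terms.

Start with 3.
3 + 1/(3/1) = 3 + 1/3 = 10/3
1 + 1/(10/3) = 1 + 3/10 = 13/10
11 + 1/(13/10) = 11 + 10/13 = 153/13
3 + 1/(153/13) = 3 + 13/153 = 472/153

472/153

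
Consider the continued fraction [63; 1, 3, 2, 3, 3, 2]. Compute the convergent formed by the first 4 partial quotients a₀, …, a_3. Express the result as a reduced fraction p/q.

Collapse the nested fraction from the inside out:
Start with 2.
3 + 1/(2/1) = 3 + 1/2 = 7/2
1 + 1/(7/2) = 1 + 2/7 = 9/7
63 + 1/(9/7) = 63 + 7/9 = 574/9

574/9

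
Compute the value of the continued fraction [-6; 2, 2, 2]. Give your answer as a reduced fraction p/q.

-67/12

a_0 = -6: -6/1
a_1 = 2: -11/2
a_2 = 2: -28/5
a_3 = 2: -67/12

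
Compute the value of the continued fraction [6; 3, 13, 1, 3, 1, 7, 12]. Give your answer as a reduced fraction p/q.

126813/20048

Start with 12.
7 + 1/(12/1) = 7 + 1/12 = 85/12
1 + 1/(85/12) = 1 + 12/85 = 97/85
3 + 1/(97/85) = 3 + 85/97 = 376/97
1 + 1/(376/97) = 1 + 97/376 = 473/376
13 + 1/(473/376) = 13 + 376/473 = 6525/473
3 + 1/(6525/473) = 3 + 473/6525 = 20048/6525
6 + 1/(20048/6525) = 6 + 6525/20048 = 126813/20048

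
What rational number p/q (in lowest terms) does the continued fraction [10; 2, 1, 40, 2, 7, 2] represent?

40817/3949

a_0 = 10: 10/1
a_1 = 2: 21/2
a_2 = 1: 31/3
a_3 = 40: 1261/122
a_4 = 2: 2553/247
a_5 = 7: 19132/1851
a_6 = 2: 40817/3949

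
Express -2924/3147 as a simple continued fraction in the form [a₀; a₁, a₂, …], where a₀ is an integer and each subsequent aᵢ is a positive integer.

⌊-2924/3147⌋ = -1, remainder 223
⌊3147/223⌋ = 14, remainder 25
⌊223/25⌋ = 8, remainder 23
⌊25/23⌋ = 1, remainder 2
⌊23/2⌋ = 11, remainder 1
⌊2/1⌋ = 2, remainder 0

[-1; 14, 8, 1, 11, 2]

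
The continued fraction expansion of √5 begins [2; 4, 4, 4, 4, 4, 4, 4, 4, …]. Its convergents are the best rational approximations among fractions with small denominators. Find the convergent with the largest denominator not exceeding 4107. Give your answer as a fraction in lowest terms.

2889/1292

a_0 = 2: 2/1  (≤ bound)
a_1 = 4: 9/4  (≤ bound)
a_2 = 4: 38/17  (≤ bound)
a_3 = 4: 161/72  (≤ bound)
a_4 = 4: 682/305  (≤ bound)
a_5 = 4: 2889/1292  (≤ bound)
a_6 = 4: 12238/5473  (> 4107, stop)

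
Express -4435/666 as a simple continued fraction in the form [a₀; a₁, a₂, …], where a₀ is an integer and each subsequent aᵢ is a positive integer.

[-7; 2, 1, 14, 7, 2]

⌊-4435/666⌋ = -7, remainder 227
⌊666/227⌋ = 2, remainder 212
⌊227/212⌋ = 1, remainder 15
⌊212/15⌋ = 14, remainder 2
⌊15/2⌋ = 7, remainder 1
⌊2/1⌋ = 2, remainder 0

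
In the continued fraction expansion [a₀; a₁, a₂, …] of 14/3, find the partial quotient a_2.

Repeatedly divide and take the remainder:
⌊14/3⌋ = 4, remainder 2
⌊3/2⌋ = 1, remainder 1
⌊2/1⌋ = 2, remainder 0

2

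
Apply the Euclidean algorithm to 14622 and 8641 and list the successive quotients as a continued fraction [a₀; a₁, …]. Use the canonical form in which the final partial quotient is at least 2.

14622 ÷ 8641 → quotient 1, remainder 5981
8641 ÷ 5981 → quotient 1, remainder 2660
5981 ÷ 2660 → quotient 2, remainder 661
2660 ÷ 661 → quotient 4, remainder 16
661 ÷ 16 → quotient 41, remainder 5
16 ÷ 5 → quotient 3, remainder 1
5 ÷ 1 → quotient 5, remainder 0

[1; 1, 2, 4, 41, 3, 5]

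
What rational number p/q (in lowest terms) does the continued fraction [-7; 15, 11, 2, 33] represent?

Start with 33.
2 + 1/(33/1) = 2 + 1/33 = 67/33
11 + 1/(67/33) = 11 + 33/67 = 770/67
15 + 1/(770/67) = 15 + 67/770 = 11617/770
-7 + 1/(11617/770) = -7 + 770/11617 = -80549/11617

-80549/11617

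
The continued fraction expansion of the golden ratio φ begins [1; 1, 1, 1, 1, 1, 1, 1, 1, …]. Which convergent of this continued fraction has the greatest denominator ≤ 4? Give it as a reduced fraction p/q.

5/3

a_0 = 1: 1/1  (≤ bound)
a_1 = 1: 2/1  (≤ bound)
a_2 = 1: 3/2  (≤ bound)
a_3 = 1: 5/3  (≤ bound)
a_4 = 1: 8/5  (> 4, stop)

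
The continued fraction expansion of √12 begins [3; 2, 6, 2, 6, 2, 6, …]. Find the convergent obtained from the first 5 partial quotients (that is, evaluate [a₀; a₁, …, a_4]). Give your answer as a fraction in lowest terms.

627/181

Starting at the tail and folding back:
Start with 6.
2 + 1/(6/1) = 2 + 1/6 = 13/6
6 + 1/(13/6) = 6 + 6/13 = 84/13
2 + 1/(84/13) = 2 + 13/84 = 181/84
3 + 1/(181/84) = 3 + 84/181 = 627/181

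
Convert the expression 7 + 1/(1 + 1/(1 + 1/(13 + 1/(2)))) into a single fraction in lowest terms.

421/56

Compute successive convergents:
a_0 = 7: 7/1
a_1 = 1: 8/1
a_2 = 1: 15/2
a_3 = 13: 203/27
a_4 = 2: 421/56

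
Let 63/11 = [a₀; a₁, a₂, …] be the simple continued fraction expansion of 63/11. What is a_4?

⌊63/11⌋ = 5, remainder 8
⌊11/8⌋ = 1, remainder 3
⌊8/3⌋ = 2, remainder 2
⌊3/2⌋ = 1, remainder 1
⌊2/1⌋ = 2, remainder 0

2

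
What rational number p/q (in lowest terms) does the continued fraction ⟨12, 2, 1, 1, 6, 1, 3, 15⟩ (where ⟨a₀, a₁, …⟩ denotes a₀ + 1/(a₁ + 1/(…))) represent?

27801/2243

Start with 15.
3 + 1/(15/1) = 3 + 1/15 = 46/15
1 + 1/(46/15) = 1 + 15/46 = 61/46
6 + 1/(61/46) = 6 + 46/61 = 412/61
1 + 1/(412/61) = 1 + 61/412 = 473/412
1 + 1/(473/412) = 1 + 412/473 = 885/473
2 + 1/(885/473) = 2 + 473/885 = 2243/885
12 + 1/(2243/885) = 12 + 885/2243 = 27801/2243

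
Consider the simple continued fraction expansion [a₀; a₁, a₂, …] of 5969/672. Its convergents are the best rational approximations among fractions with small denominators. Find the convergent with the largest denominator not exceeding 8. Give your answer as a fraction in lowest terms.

71/8

a_0 = 8: 8/1  (≤ bound)
a_1 = 1: 9/1  (≤ bound)
a_2 = 7: 71/8  (≤ bound)
a_3 = 1: 80/9  (> 8, stop)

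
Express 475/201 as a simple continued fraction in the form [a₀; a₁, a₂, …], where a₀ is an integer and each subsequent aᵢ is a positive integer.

⌊475/201⌋ = 2, remainder 73
⌊201/73⌋ = 2, remainder 55
⌊73/55⌋ = 1, remainder 18
⌊55/18⌋ = 3, remainder 1
⌊18/1⌋ = 18, remainder 0

[2; 2, 1, 3, 18]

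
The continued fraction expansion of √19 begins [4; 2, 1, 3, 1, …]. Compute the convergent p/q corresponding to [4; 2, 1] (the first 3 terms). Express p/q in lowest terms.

13/3

Start with 1.
2 + 1/(1/1) = 2 + 1/1 = 3/1
4 + 1/(3/1) = 4 + 1/3 = 13/3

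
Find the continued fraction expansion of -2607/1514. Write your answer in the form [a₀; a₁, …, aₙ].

[-2; 3, 1, 1, 2, 10, 8]

-2607 = -2·1514 + 421, so a_0 = -2
1514 = 3·421 + 251, so a_1 = 3
421 = 1·251 + 170, so a_2 = 1
251 = 1·170 + 81, so a_3 = 1
170 = 2·81 + 8, so a_4 = 2
81 = 10·8 + 1, so a_5 = 10
8 = 8·1 + 0, so a_6 = 8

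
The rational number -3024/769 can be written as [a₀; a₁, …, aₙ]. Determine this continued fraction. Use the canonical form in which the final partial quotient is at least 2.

[-4; 14, 1, 3, 1, 2, 1, 2]

-3024 = -4·769 + 52, so a_0 = -4
769 = 14·52 + 41, so a_1 = 14
52 = 1·41 + 11, so a_2 = 1
41 = 3·11 + 8, so a_3 = 3
11 = 1·8 + 3, so a_4 = 1
8 = 2·3 + 2, so a_5 = 2
3 = 1·2 + 1, so a_6 = 1
2 = 2·1 + 0, so a_7 = 2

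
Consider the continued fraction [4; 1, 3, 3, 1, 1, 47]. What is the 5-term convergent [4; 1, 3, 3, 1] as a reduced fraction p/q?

Compute successive convergents:
a_0 = 4: 4/1
a_1 = 1: 5/1
a_2 = 3: 19/4
a_3 = 3: 62/13
a_4 = 1: 81/17

81/17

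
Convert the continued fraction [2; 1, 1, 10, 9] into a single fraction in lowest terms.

Start with 9.
10 + 1/(9/1) = 10 + 1/9 = 91/9
1 + 1/(91/9) = 1 + 9/91 = 100/91
1 + 1/(100/91) = 1 + 91/100 = 191/100
2 + 1/(191/100) = 2 + 100/191 = 482/191

482/191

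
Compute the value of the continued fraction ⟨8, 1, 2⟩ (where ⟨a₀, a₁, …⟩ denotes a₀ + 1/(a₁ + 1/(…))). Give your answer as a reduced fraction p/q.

26/3

Start with 2.
1 + 1/(2/1) = 1 + 1/2 = 3/2
8 + 1/(3/2) = 8 + 2/3 = 26/3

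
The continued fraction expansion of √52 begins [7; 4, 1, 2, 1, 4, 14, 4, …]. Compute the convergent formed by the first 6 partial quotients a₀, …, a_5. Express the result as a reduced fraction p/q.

Use the convergent recurrence hₖ = aₖ·hₖ₋₁ + hₖ₋₂ (and likewise for the denominators kₖ):
a_0 = 7: 7/1
a_1 = 4: 29/4
a_2 = 1: 36/5
a_3 = 2: 101/14
a_4 = 1: 137/19
a_5 = 4: 649/90

649/90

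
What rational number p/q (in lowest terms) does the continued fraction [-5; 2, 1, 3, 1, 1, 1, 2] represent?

-478/103

Start with 2.
1 + 1/(2/1) = 1 + 1/2 = 3/2
1 + 1/(3/2) = 1 + 2/3 = 5/3
1 + 1/(5/3) = 1 + 3/5 = 8/5
3 + 1/(8/5) = 3 + 5/8 = 29/8
1 + 1/(29/8) = 1 + 8/29 = 37/29
2 + 1/(37/29) = 2 + 29/37 = 103/37
-5 + 1/(103/37) = -5 + 37/103 = -478/103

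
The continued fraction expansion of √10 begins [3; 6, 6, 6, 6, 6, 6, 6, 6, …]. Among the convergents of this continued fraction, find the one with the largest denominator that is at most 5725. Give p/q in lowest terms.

a_0 = 3: 3/1  (≤ bound)
a_1 = 6: 19/6  (≤ bound)
a_2 = 6: 117/37  (≤ bound)
a_3 = 6: 721/228  (≤ bound)
a_4 = 6: 4443/1405  (≤ bound)
a_5 = 6: 27379/8658  (> 5725, stop)

4443/1405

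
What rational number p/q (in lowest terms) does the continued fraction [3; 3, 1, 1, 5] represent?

128/39

Compute successive convergents:
a_0 = 3: 3/1
a_1 = 3: 10/3
a_2 = 1: 13/4
a_3 = 1: 23/7
a_4 = 5: 128/39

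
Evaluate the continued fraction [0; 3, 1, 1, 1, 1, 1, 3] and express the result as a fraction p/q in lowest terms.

Work from the innermost term outward:
Start with 3.
1 + 1/(3/1) = 1 + 1/3 = 4/3
1 + 1/(4/3) = 1 + 3/4 = 7/4
1 + 1/(7/4) = 1 + 4/7 = 11/7
1 + 1/(11/7) = 1 + 7/11 = 18/11
1 + 1/(18/11) = 1 + 11/18 = 29/18
3 + 1/(29/18) = 3 + 18/29 = 105/29
0 + 1/(105/29) = 0 + 29/105 = 29/105

29/105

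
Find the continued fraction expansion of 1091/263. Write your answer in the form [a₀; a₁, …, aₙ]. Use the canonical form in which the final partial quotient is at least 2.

1091 ÷ 263 → quotient 4, remainder 39
263 ÷ 39 → quotient 6, remainder 29
39 ÷ 29 → quotient 1, remainder 10
29 ÷ 10 → quotient 2, remainder 9
10 ÷ 9 → quotient 1, remainder 1
9 ÷ 1 → quotient 9, remainder 0

[4; 6, 1, 2, 1, 9]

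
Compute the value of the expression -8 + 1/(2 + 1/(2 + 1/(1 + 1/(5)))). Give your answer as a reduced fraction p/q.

Use the convergent recurrence hₖ = aₖ·hₖ₋₁ + hₖ₋₂ (and likewise for the denominators kₖ):
a_0 = -8: -8/1
a_1 = 2: -15/2
a_2 = 2: -38/5
a_3 = 1: -53/7
a_4 = 5: -303/40

-303/40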